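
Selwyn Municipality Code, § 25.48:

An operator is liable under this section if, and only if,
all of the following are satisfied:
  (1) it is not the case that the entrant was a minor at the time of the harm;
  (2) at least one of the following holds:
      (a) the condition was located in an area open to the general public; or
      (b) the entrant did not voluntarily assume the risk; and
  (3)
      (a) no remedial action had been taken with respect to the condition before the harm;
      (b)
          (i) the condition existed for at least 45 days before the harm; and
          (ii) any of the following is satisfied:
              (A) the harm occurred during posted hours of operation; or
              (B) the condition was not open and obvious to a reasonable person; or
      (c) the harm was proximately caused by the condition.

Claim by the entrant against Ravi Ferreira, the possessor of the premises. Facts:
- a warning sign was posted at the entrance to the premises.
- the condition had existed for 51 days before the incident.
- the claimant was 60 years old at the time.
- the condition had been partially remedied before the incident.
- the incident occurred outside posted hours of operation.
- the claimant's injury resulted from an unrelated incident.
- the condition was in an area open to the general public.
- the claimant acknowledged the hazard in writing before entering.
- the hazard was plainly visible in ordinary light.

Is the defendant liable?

No — not liable.

(1) not (entrant a minor) — holds.
(a) public area — holds.
(b) no assumed risk — fails.
So (2) is satisfied (T OR F).
(a) no remedial action — not satisfied.
(i) condition ≥45 days old — met.
(A) during posted hours — fails.
(B) not open/obvious — not met.
(ii) = F OR F = false.
(b): T AND F → false.
(c) proximate cause — not satisfied.
So (3) is not satisfied (F OR F OR F).
Overall: T AND T AND F → false.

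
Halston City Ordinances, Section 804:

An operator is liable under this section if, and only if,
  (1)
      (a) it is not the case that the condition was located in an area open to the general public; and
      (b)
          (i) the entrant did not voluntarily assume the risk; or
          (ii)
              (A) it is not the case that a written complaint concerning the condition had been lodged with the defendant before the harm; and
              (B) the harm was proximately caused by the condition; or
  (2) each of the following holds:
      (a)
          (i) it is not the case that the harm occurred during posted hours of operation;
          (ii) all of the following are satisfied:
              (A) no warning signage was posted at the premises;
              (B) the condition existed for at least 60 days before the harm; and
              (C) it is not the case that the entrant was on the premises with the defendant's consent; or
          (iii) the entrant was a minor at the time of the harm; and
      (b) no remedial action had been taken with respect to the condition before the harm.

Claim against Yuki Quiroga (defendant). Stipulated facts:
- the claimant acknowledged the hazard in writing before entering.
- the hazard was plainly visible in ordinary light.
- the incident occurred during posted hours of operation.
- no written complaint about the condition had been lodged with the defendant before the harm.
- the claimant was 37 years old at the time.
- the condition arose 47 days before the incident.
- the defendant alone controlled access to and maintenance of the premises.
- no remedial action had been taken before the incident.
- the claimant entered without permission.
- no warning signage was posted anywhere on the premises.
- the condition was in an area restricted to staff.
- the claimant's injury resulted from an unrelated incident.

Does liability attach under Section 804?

(a) not (public area) — met.
(i) no assumed risk — not satisfied.
(A) not (complaint lodged) — satisfied.
(B) proximate cause — not met.
(ii): T AND F → false.
So (b) is not satisfied (F OR F).
(1): T AND F → false.
(i) not (during posted hours) — not met.
(A) no signage posted — met.
(B) condition ≥60 days old — not met.
(C) not (consent to enter) — holds.
(ii) = T AND F AND T = false.
(iii) entrant a minor — not met.
So (a) is not satisfied (F OR F OR F).
(b) no remedial action — met.
(2) = F AND T = false.
So Overall is not satisfied (F OR F).

No — not liable.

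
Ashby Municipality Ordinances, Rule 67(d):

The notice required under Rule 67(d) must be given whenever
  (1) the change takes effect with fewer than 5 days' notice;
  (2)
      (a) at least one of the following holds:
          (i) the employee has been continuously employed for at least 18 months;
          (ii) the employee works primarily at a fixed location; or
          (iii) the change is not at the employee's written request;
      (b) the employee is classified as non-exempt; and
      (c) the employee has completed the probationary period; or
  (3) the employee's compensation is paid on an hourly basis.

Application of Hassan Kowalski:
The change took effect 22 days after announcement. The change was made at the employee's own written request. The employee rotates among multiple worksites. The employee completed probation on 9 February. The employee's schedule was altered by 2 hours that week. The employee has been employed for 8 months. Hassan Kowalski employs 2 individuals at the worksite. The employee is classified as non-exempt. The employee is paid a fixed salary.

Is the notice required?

No — not required.

(1) < 5 days' notice — fails.
(i) tenure ≥ 18 mo. — not met.
(ii) fixed location — not met.
(iii) not employee-requested — not met.
So (a) is not satisfied (F OR F OR F).
(b) non-exempt — holds.
(c) past probation — satisfied.
(2): F AND T AND T → false.
(3) hourly-paid — fails.
Overall: F OR F OR F → false.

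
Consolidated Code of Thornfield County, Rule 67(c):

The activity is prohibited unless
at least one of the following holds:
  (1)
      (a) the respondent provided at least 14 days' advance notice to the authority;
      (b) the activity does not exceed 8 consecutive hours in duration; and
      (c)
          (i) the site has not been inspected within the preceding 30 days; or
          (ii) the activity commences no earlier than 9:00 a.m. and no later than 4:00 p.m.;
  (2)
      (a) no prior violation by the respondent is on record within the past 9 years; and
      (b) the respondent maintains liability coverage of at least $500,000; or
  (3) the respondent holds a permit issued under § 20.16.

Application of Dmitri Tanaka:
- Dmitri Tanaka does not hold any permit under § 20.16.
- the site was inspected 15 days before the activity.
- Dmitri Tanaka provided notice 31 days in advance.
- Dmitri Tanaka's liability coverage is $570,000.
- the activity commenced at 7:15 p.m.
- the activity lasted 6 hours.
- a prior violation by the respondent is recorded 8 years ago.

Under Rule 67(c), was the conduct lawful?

No — unlawful.

(a) ≥14 days' notice — satisfied.
(b) ≤ 8 hrs duration — satisfied.
(i) not (site inspected) — not satisfied.
(ii) start within hours — not met.
(c): F OR F → false.
(1) = T AND T AND F = false.
(a) no prior violation — not satisfied.
(b) coverage ≥ $500,000 — holds.
(2) = F AND T = false.
(3) holds permit — not met.
So Overall is not satisfied (F OR F OR F).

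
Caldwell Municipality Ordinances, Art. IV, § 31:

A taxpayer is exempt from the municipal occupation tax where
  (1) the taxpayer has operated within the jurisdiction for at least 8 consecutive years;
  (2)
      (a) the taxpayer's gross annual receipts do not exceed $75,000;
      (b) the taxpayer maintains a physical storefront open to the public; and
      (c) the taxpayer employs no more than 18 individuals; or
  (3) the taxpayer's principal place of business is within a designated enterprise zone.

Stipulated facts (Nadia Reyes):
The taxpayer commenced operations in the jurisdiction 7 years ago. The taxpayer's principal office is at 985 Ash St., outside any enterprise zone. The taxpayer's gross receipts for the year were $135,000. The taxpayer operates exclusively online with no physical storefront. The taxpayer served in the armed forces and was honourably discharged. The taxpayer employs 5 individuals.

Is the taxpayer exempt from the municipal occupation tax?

No — not exempt.

(1) ≥ 8 yrs in jurisdiction — not satisfied.
(a) receipts ≤ $75,000 — not met.
(b) has storefront — fails.
(c) ≤ 18 employees — met.
(2): F AND F AND T → false.
(3) in enterprise zone — fails.
Overall: F OR F OR F → false.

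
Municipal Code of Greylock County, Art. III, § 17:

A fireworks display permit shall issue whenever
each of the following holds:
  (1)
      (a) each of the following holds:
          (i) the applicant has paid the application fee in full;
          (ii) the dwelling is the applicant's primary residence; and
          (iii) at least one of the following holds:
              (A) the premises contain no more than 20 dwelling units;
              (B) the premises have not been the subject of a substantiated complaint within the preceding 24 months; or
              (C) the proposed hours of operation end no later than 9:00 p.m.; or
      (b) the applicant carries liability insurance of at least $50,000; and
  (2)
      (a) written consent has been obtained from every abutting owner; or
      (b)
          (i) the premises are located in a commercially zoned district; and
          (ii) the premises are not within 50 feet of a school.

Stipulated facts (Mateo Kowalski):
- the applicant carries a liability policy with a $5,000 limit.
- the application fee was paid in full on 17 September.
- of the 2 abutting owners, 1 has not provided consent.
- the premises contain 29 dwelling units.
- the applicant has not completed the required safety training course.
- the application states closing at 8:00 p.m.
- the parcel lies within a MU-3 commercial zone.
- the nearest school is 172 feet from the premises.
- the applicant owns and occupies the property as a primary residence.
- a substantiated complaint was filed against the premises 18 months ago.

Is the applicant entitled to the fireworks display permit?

Yes — granted.

(i) fee paid — holds.
(ii) primary residence — met.
(A) ≤ 20 units — not met.
(B) no complaint in 24 mo. — not met.
(C) closes by 9 p.m. — holds.
(iii) = F OR F OR T = true.
So (a) is satisfied (T AND T AND T).
(b) insurance ≥ $50,000 — fails.
(1): T OR F → true.
(a) all abutters consent — fails.
(i) commercially zoned — satisfied.
(ii) ≥50 ft from school — satisfied.
(b): T AND T → true.
(2): F OR T → true.
Overall: T AND T → true.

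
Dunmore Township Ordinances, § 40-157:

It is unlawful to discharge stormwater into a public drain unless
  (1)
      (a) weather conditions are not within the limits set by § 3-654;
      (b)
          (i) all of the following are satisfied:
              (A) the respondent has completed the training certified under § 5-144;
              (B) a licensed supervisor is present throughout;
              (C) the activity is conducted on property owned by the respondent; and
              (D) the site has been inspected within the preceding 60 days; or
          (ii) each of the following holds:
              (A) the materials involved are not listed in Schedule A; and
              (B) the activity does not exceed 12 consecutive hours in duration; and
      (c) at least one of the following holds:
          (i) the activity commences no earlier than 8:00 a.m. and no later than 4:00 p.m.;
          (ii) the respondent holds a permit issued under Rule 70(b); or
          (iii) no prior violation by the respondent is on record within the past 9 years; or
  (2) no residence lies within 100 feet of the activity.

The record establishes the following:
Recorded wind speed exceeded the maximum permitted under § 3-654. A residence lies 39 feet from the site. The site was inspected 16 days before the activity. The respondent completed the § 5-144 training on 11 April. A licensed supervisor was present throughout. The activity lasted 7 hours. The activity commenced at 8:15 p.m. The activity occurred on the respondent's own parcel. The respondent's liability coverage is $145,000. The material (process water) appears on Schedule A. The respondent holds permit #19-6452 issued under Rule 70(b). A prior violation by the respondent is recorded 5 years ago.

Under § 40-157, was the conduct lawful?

Yes — lawful.

(a) not (weather ok) — holds.
(A) training certified — satisfied.
(B) supervisor present — met.
(C) own property — met.
(D) site inspected — met.
(i) = T AND T AND T AND T = true.
(A) not (Schedule A material) — fails.
(B) ≤ 12 hrs duration — met.
(ii): F AND T → false.
So (b) is satisfied (T OR F).
(i) start within hours — not satisfied.
(ii) holds permit — satisfied.
(iii) no prior violation — not met.
So (c) is satisfied (F OR T OR F).
(1) = T AND T AND T = true.
(2) no residence in 100 ft — fails.
Overall = T OR F = true.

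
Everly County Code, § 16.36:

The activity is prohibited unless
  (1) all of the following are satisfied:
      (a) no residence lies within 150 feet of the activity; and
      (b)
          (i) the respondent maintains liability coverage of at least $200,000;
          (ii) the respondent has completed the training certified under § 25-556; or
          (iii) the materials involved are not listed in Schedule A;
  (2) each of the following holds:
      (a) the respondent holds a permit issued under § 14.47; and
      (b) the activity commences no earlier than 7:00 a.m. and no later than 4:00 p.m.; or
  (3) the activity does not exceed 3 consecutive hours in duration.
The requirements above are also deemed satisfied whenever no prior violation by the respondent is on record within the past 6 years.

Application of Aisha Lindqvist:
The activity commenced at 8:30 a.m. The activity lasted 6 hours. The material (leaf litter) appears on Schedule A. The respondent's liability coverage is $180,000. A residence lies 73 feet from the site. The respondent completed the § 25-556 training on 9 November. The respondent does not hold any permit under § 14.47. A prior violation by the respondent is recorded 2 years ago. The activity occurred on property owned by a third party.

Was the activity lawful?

(a) no residence in 150 ft — not met.
(i) coverage ≥ $200,000 — fails.
(ii) training certified — holds.
(iii) not (Schedule A material) — fails.
So (b) is satisfied (F OR T OR F).
(1) = F AND T = false.
(a) holds permit — not satisfied.
(b) start within hours — holds.
(2): F AND T → false.
(3) ≤ 3 hrs duration — not satisfied.
Overall: F OR F OR F → false.
Exception (no prior violation) — not satisfied.
Result: main false OR exception false → false.

No — unlawful.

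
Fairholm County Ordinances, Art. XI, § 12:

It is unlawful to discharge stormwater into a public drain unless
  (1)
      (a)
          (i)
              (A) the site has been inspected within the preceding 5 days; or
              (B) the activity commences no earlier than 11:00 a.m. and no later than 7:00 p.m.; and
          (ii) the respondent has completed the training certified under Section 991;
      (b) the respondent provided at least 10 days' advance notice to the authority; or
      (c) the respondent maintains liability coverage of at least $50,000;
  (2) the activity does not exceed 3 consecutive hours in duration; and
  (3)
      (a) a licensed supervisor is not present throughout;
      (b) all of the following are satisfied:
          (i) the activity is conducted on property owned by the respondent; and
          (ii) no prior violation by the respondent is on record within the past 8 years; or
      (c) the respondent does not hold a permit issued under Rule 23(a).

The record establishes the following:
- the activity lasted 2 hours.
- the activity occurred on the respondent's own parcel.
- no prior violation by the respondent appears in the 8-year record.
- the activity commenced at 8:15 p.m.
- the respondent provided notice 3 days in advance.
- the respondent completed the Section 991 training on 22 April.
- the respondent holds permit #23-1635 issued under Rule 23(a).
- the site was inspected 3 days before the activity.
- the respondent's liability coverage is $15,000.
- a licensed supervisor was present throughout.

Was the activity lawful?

Yes — lawful.

(A) site inspected — met.
(B) start within hours — not met.
(i): T OR F → true.
(ii) training certified — holds.
(a): T AND T → true.
(b) ≥10 days' notice — fails.
(c) coverage ≥ $50,000 — not met.
(1) = T OR F OR F = true.
(2) ≤ 3 hrs duration — met.
(a) not (supervisor present) — not satisfied.
(i) own property — met.
(ii) no prior violation — holds.
So (b) is satisfied (T AND T).
(c) not (holds permit) — not met.
So (3) is satisfied (F OR T OR F).
So Overall is satisfied (T AND T AND T).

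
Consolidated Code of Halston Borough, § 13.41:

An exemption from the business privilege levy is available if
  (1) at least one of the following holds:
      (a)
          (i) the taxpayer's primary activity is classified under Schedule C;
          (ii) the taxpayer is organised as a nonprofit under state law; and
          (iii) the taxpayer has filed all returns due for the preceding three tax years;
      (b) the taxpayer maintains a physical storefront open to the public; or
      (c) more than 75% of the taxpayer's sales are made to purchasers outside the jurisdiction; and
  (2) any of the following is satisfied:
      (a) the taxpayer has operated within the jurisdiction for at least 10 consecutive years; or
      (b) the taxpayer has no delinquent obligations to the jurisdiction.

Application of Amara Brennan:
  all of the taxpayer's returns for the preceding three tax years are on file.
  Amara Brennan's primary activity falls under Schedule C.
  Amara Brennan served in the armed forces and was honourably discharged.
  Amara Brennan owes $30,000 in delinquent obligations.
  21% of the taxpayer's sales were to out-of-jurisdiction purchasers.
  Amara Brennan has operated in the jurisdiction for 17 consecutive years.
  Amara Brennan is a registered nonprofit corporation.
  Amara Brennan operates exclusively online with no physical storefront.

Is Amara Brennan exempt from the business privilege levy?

Yes — exempt.

(i) Schedule C activity — met.
(ii) nonprofit — met.
(iii) returns current — holds.
(a): T AND T AND T → true.
(b) has storefront — not satisfied.
(c) >75% out-of-jur. sales — not met.
So (1) is satisfied (T OR F OR F).
(a) ≥ 10 yrs in jurisdiction — holds.
(b) no delinquency — fails.
(2): T OR F → true.
Overall: T AND T → true.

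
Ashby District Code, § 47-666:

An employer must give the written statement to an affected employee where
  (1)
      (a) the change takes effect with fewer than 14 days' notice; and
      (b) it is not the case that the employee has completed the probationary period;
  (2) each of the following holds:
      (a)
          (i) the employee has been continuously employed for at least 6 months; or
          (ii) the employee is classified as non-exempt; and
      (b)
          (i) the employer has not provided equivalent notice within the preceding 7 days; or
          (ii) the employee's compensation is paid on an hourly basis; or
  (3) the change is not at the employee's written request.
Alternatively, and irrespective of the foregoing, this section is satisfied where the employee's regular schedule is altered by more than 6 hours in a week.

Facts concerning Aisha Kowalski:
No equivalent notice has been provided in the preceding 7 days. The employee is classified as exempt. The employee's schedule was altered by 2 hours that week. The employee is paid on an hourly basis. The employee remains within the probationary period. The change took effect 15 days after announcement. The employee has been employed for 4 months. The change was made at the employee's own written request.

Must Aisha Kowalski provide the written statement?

No — not required.

(a) < 14 days' notice — not met.
(b) not (past probation) — satisfied.
(1) = F AND T = false.
(i) tenure ≥ 6 mo. — not satisfied.
(ii) non-exempt — not met.
So (a) is not satisfied (F OR F).
(i) no recent notice — satisfied.
(ii) hourly-paid — satisfied.
So (b) is satisfied (T OR T).
(2): F AND T → false.
(3) not employee-requested — not met.
Overall = F OR F OR F = false.
Exception (schedule shift > 6h) — not satisfied.
Result: main false OR exception false → false.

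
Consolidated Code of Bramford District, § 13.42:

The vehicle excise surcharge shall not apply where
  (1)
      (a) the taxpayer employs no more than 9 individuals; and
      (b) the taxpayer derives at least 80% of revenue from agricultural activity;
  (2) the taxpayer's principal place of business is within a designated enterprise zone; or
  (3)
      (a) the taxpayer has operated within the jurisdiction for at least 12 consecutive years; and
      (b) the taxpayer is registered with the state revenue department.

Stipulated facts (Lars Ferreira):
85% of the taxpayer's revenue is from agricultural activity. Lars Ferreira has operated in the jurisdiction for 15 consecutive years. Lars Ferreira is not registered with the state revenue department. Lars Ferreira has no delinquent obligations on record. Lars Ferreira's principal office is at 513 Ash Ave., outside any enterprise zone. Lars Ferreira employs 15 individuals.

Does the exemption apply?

No — not exempt.

(a) ≤ 9 employees — fails.
(b) ≥80% agricultural — met.
(1) = F AND T = false.
(2) in enterprise zone — not satisfied.
(a) ≥ 12 yrs in jurisdiction — satisfied.
(b) state-registered — not met.
So (3) is not satisfied (T AND F).
Overall = F OR F OR F = false.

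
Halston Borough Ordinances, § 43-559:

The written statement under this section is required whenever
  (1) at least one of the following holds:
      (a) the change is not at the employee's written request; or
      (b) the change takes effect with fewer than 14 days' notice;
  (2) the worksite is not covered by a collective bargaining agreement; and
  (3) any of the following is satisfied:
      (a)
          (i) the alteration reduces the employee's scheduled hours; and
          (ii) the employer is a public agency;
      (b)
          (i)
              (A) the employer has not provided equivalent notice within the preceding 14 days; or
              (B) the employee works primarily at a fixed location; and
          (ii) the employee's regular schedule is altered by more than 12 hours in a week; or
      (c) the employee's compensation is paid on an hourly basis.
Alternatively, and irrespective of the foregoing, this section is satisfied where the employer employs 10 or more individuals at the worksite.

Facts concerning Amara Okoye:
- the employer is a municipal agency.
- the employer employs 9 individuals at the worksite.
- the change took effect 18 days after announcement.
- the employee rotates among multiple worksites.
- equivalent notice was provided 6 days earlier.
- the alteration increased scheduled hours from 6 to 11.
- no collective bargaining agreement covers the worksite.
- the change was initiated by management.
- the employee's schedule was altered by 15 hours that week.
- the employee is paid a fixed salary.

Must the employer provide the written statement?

(a) not employee-requested — satisfied.
(b) < 14 days' notice — not met.
(1): T OR F → true.
(2) no CBA — met.
(i) hours reduced — not met.
(ii) public agency — met.
(a) = F AND T = false.
(A) no recent notice — not met.
(B) fixed location — fails.
(i): F OR F → false.
(ii) schedule shift > 12h — satisfied.
(b): F AND T → false.
(c) hourly-paid — not met.
(3) = F OR F OR F = false.
Overall = T AND T AND F = false.
Exception (≥ 10 at site) — not satisfied.
Result: main false OR exception false → false.

No — not required.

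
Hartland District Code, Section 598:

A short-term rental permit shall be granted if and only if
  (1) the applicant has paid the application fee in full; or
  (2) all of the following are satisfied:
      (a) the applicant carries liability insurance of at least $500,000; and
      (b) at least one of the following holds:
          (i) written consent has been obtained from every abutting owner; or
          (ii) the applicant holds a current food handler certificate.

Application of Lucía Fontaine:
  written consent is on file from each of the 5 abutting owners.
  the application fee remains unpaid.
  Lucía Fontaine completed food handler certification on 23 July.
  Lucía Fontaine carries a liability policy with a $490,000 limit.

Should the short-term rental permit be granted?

(1) fee paid — not satisfied.
(a) insurance ≥ $500,000 — not met.
(i) all abutters consent — holds.
(ii) food handler cert. — met.
So (b) is satisfied (T OR T).
(2): F AND T → false.
Overall = F OR F = false.

No — denied.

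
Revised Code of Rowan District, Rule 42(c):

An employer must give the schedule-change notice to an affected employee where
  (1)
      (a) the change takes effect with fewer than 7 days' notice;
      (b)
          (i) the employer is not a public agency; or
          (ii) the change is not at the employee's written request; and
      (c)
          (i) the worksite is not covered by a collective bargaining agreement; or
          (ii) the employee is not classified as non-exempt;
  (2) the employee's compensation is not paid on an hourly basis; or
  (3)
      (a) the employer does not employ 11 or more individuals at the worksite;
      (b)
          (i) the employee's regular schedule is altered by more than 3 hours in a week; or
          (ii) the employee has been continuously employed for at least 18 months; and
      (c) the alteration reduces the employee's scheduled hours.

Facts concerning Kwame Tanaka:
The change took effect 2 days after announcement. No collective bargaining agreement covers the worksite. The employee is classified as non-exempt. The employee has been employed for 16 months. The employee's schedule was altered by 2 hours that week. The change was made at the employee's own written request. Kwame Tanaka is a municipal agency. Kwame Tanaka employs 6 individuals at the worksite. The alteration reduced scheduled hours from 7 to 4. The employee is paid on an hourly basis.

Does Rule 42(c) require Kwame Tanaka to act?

No — not required.

(a) < 7 days' notice — met.
(i) not (public agency) — fails.
(ii) not employee-requested — not met.
So (b) is not satisfied (F OR F).
(i) no CBA — satisfied.
(ii) not (non-exempt) — fails.
So (c) is satisfied (T OR F).
So (1) is not satisfied (T AND F AND T).
(2) not (hourly-paid) — not met.
(a) not (≥ 11 at site) — satisfied.
(i) schedule shift > 3h — fails.
(ii) tenure ≥ 18 mo. — not satisfied.
So (b) is not satisfied (F OR F).
(c) hours reduced — holds.
So (3) is not satisfied (T AND F AND T).
So Overall is not satisfied (F OR F OR F).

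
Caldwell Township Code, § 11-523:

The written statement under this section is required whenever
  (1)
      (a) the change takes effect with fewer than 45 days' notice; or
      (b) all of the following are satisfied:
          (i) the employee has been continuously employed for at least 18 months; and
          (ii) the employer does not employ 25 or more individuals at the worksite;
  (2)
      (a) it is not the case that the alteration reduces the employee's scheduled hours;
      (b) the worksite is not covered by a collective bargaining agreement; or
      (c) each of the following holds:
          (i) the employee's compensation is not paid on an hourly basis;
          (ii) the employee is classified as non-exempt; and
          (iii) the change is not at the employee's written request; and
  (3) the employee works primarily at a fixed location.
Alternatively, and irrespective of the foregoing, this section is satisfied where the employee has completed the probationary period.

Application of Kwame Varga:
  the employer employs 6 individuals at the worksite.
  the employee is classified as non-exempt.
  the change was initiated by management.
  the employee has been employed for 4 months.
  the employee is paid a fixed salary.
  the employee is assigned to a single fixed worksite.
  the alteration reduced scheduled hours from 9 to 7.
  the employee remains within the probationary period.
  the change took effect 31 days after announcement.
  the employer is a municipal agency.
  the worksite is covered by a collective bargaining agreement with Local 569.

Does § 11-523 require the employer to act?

(a) < 45 days' notice — met.
(i) tenure ≥ 18 mo. — not met.
(ii) not (≥ 25 at site) — met.
So (b) is not satisfied (F AND T).
So (1) is satisfied (T OR F).
(a) not (hours reduced) — not met.
(b) no CBA — not satisfied.
(i) not (hourly-paid) — met.
(ii) non-exempt — met.
(iii) not employee-requested — met.
(c) = T AND T AND T = true.
So (2) is satisfied (F OR F OR T).
(3) fixed location — holds.
Overall: T AND T AND T → true.
Exception (past probation) — not satisfied.
Result: main true OR exception false → true.

Yes — required.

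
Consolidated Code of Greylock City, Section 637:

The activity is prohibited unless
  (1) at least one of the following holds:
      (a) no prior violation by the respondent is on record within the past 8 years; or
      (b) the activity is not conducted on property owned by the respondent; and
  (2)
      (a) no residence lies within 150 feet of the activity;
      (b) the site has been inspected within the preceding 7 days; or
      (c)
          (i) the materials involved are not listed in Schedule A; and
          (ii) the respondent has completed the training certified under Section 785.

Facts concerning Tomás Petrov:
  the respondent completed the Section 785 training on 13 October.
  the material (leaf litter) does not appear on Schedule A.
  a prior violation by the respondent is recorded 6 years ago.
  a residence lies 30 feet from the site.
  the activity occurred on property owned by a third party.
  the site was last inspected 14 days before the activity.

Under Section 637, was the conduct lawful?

Yes — lawful.

(a) no prior violation — fails.
(b) not (own property) — met.
So (1) is satisfied (F OR T).
(a) no residence in 150 ft — fails.
(b) site inspected — fails.
(i) not (Schedule A material) — holds.
(ii) training certified — satisfied.
(c) = T AND T = true.
(2): F OR F OR T → true.
So Overall is satisfied (T AND T).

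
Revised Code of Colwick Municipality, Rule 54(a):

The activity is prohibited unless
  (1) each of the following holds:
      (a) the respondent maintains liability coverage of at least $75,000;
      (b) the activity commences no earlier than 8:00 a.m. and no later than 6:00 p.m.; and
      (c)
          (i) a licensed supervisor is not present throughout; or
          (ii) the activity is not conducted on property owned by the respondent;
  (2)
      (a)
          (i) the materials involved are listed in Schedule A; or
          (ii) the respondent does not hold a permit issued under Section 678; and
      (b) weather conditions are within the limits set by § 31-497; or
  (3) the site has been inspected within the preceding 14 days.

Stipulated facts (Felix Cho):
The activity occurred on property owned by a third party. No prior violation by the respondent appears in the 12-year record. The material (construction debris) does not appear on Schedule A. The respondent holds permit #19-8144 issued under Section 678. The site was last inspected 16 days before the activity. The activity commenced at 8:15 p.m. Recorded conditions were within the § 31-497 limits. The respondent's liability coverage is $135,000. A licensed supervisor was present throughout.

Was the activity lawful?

No — unlawful.

(a) coverage ≥ $75,000 — holds.
(b) start within hours — fails.
(i) not (supervisor present) — fails.
(ii) not (own property) — satisfied.
(c) = F OR T = true.
(1) = T AND F AND T = false.
(i) Schedule A material — not satisfied.
(ii) not (holds permit) — fails.
(a): F OR F → false.
(b) weather ok — holds.
(2) = F AND T = false.
(3) site inspected — fails.
Overall = F OR F OR F = false.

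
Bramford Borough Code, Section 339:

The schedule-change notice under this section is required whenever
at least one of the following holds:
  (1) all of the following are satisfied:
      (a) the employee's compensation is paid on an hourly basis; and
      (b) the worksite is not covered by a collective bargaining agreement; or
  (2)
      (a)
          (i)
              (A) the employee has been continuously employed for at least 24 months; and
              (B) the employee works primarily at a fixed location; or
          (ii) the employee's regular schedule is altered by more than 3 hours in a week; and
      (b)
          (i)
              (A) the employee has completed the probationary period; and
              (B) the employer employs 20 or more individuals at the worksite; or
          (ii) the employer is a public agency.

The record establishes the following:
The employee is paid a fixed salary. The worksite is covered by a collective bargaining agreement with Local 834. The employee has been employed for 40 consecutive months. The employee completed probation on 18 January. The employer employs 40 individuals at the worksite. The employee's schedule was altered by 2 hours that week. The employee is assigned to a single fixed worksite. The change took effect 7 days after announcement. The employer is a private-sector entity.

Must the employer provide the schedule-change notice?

Yes — required.

(a) hourly-paid — fails.
(b) no CBA — fails.
So (1) is not satisfied (F AND F).
(A) tenure ≥ 24 mo. — holds.
(B) fixed location — holds.
So (i) is satisfied (T AND T).
(ii) schedule shift > 3h — not satisfied.
So (a) is satisfied (T OR F).
(A) past probation — satisfied.
(B) ≥ 20 at site — satisfied.
(i): T AND T → true.
(ii) public agency — not satisfied.
(b) = T OR F = true.
(2) = T AND T = true.
Overall = F OR T = true.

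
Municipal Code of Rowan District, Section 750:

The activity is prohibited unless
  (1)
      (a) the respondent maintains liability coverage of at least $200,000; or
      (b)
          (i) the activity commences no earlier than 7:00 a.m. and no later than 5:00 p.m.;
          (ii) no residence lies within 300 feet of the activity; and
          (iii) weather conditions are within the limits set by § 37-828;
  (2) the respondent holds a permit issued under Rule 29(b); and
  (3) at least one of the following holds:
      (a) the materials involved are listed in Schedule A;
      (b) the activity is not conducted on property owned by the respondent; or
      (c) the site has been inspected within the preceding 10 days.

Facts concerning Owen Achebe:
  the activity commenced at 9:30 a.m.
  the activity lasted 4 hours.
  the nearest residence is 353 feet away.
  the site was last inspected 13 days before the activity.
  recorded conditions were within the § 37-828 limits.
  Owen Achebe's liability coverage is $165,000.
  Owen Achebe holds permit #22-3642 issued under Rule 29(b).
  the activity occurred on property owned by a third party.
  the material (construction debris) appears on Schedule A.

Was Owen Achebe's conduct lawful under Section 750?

Yes — lawful.

(a) coverage ≥ $200,000 — fails.
(i) start within hours — met.
(ii) no residence in 300 ft — met.
(iii) weather ok — satisfied.
(b) = T AND T AND T = true.
(1) = F OR T = true.
(2) holds permit — satisfied.
(a) Schedule A material — met.
(b) not (own property) — met.
(c) site inspected — fails.
(3) = T OR T OR F = true.
Overall = T AND T AND T = true.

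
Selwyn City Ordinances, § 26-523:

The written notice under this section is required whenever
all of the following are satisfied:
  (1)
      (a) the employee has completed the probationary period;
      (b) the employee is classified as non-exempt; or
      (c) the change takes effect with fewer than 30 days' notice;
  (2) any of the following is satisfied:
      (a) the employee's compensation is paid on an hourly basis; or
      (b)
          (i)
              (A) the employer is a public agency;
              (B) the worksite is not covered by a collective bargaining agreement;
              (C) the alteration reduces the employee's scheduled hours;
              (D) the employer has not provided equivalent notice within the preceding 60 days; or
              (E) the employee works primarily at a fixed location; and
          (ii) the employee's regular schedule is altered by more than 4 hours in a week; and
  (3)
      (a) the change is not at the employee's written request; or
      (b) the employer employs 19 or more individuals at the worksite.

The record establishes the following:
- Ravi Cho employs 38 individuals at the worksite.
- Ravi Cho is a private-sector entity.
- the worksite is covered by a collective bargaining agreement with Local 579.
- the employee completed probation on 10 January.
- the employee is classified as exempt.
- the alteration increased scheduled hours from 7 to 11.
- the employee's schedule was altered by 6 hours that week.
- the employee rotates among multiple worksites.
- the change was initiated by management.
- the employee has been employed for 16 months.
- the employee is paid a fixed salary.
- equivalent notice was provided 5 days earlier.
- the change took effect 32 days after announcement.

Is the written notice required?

(a) past probation — met.
(b) non-exempt — not satisfied.
(c) < 30 days' notice — not satisfied.
(1) = T OR F OR F = true.
(a) hourly-paid — not met.
(A) public agency — fails.
(B) no CBA — not satisfied.
(C) hours reduced — fails.
(D) no recent notice — not met.
(E) fixed location — fails.
So (i) is not satisfied (F OR F OR F OR F OR F).
(ii) schedule shift > 4h — satisfied.
(b) = F AND T = false.
So (2) is not satisfied (F OR F).
(a) not employee-requested — holds.
(b) ≥ 19 at site — holds.
So (3) is satisfied (T OR T).
So Overall is not satisfied (T AND F AND T).

No — not required.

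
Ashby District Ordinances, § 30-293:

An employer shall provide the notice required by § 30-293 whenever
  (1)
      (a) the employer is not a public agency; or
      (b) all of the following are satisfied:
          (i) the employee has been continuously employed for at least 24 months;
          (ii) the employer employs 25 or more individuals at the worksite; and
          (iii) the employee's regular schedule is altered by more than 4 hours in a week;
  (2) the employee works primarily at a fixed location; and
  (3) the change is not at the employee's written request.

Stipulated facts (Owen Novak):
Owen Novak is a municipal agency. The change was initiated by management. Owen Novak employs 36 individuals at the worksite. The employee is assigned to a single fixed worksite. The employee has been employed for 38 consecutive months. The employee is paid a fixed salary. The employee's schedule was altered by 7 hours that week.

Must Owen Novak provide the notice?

(a) not (public agency) — not met.
(i) tenure ≥ 24 mo. — met.
(ii) ≥ 25 at site — met.
(iii) schedule shift > 4h — holds.
(b): T AND T AND T → true.
(1): F OR T → true.
(2) fixed location — satisfied.
(3) not employee-requested — satisfied.
Overall: T AND T AND T → true.

Yes — required.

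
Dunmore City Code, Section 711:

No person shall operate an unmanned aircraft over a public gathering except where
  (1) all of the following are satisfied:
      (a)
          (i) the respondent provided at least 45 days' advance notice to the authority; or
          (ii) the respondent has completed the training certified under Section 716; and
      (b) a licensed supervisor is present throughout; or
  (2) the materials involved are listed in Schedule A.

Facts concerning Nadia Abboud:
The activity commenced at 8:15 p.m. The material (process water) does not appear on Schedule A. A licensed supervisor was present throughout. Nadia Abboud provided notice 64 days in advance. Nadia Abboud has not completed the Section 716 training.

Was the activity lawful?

Yes — lawful.

(i) ≥45 days' notice — met.
(ii) training certified — fails.
(a): T OR F → true.
(b) supervisor present — satisfied.
(1) = T AND T = true.
(2) Schedule A material — not satisfied.
Overall = T OR F = true.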